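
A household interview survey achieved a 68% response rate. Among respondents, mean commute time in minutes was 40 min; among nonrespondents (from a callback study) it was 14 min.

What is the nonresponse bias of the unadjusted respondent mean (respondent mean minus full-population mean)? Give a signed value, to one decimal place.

Nonresponse fraction = 1 − 0.68 = 0.32.
Bias = (nonresponse fraction) × (respondent mean − nonrespondent mean)
     = 0.32 × (40 − 14) = 0.32 × 26 = 8.32.

+8.3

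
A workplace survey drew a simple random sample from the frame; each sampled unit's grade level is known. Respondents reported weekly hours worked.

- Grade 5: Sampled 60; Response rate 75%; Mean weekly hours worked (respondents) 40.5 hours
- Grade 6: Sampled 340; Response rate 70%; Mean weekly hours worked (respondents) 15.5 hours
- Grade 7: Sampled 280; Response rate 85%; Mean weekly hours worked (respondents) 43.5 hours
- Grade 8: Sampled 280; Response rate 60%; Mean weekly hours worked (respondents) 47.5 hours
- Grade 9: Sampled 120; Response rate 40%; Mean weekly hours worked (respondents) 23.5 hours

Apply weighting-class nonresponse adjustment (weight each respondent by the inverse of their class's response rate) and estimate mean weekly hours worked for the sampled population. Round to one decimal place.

With weight = n_sampled/n_responded per class, the weighted class total is n_sampled:
  Grade 5: 60 × 40.5 = 2430
  Grade 6: 340 × 15.5 = 5270
  Grade 7: 280 × 43.5 = 12,180
  Grade 8: 280 × 47.5 = 13,300
  Grade 9: 120 × 23.5 = 2820
Adjusted estimate = 36,000 / 1,080 = 33.3333 → 33.3.

33.3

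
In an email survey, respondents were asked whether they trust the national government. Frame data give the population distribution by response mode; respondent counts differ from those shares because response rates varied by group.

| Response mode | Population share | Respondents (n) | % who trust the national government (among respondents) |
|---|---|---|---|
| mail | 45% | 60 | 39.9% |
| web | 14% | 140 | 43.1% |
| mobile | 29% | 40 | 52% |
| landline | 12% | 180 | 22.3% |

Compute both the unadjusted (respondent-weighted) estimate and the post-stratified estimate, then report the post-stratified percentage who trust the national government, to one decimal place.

Unadjusted (pooled respondent) estimate weights by respondent counts:
  (60/420)×39.9 + (140/420)×43.1 + (40/420)×52 + (180/420)×22.3 = 34.5762%
Post-stratified estimate weights by population shares:
  0.45×39.9 + 0.14×43.1 + 0.29×52 + 0.12×22.3 = 41.745%

41.7%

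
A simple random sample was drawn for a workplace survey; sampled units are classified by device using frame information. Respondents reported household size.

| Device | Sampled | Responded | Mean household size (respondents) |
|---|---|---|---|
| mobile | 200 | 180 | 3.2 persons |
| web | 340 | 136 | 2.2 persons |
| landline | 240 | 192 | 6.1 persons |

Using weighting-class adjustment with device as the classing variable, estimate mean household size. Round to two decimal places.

3.66

Response rates by class: mobile 180/200 = 90%, web 136/340 = 40%, landline 192/240 = 80%.
Inverse-response-rate weighting restores each class to its sampled count, so class totals weight by n_sampled:
  mobile: 200 × 3.2 = 640
  web: 340 × 2.2 = 748
  landline: 240 × 6.1 = 1464
Adjusted estimate = 2852 / 780 = 3.65641 → 3.66.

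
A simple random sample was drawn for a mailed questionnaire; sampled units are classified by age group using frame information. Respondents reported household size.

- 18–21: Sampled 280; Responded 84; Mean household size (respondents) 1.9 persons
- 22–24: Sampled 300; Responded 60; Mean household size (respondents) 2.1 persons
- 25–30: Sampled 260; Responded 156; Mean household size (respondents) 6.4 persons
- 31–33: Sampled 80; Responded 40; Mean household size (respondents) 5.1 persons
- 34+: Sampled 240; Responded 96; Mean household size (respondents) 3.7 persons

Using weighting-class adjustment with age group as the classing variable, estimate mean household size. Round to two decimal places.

3.55

Response rates by class: 18–21 84/280 = 30%, 22–24 60/300 = 20%, 25–30 156/260 = 60%, 31–33 40/80 = 50%, 34+ 96/240 = 40%.
Inverse-response-rate weighting restores each class to its sampled count, so class totals weight by n_sampled:
  18–21: 280 × 1.9 = 532
  22–24: 300 × 2.1 = 630
  25–30: 260 × 6.4 = 1664
  31–33: 80 × 5.1 = 408
  34+: 240 × 3.7 = 888
Adjusted estimate = 4122 / 1,160 = 3.55345 → 3.55.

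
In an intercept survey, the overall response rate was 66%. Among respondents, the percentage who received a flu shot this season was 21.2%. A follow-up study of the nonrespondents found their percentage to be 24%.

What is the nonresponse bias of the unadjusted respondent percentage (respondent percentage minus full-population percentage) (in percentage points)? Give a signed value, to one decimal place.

Nonresponse fraction = 1 − 0.66 = 0.34.
Bias = (nonresponse fraction) × (respondent percentage − nonrespondent percentage)
     = 0.34 × (21.2 − 24) = 0.34 × -2.8 = -0.952.

-1.0 percentage points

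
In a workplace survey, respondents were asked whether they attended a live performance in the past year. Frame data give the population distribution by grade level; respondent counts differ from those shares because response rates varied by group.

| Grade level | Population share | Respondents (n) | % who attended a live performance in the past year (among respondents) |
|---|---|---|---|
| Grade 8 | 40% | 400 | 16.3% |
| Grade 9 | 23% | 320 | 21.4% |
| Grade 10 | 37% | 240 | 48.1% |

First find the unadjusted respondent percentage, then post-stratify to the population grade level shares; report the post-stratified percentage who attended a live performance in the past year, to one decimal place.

Unadjusted (pooled respondent) estimate weights by respondent counts:
  (400/960)×16.3 + (320/960)×21.4 + (240/960)×48.1 = 25.95%
Post-stratifying to population shares instead:
  0.4×16.3 + 0.23×21.4 + 0.37×48.1 = 29.239%

29.2%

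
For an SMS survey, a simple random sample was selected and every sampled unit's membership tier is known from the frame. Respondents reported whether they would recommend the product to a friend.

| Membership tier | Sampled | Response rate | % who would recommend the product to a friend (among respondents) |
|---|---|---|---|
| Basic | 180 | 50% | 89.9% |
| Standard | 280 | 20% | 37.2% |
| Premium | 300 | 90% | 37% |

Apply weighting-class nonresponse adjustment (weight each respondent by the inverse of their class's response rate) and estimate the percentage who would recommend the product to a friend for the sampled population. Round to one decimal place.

Weighting each respondent by the inverse class response rate inflates each class back to its sampled size, so the class weight is n_sampled:
  Basic: 180 × 89.9 = 16182
  Standard: 280 × 37.2 = 10,416
  Premium: 300 × 37 = 11,100
Adjusted estimate = 37,698 / 760 = 49.6026 → 49.6%.

49.6%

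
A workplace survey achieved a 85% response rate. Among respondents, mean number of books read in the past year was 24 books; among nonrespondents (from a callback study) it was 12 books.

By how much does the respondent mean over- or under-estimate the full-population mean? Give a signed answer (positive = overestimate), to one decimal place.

Nonresponse fraction = 1 − 0.85 = 0.15.
Bias = (nonresponse fraction) × (respondent mean − nonrespondent mean)
     = 0.15 × (24 − 12) = 0.15 × 12 = 1.8.

+1.8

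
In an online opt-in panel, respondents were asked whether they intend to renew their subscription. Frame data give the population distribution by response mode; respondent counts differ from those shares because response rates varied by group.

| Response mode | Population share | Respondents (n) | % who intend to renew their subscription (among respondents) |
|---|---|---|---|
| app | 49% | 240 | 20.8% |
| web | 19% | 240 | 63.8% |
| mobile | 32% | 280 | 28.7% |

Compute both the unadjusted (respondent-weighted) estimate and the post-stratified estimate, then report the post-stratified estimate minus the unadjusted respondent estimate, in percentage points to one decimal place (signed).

Without adjustment, the pooled respondent share is:
  (240/760)×20.8 + (240/760)×63.8 + (280/760)×28.7 = 37.2895%
Reweighting by population response mode shares:
  0.49×20.8 + 0.19×63.8 + 0.32×28.7 = 31.498%
Difference = 31.498 − 37.2895 = -5.7915 pp.

-5.8 percentage points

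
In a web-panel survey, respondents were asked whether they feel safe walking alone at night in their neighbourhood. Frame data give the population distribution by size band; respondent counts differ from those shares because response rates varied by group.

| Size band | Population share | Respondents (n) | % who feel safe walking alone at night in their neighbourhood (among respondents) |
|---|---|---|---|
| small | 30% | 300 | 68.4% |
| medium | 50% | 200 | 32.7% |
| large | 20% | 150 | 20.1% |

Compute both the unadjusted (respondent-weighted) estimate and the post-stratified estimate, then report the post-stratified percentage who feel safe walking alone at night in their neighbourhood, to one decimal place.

40.9%

Without adjustment, the pooled respondent share is:
  (300/650)×68.4 + (200/650)×32.7 + (150/650)×20.1 = 46.2692%
Post-stratifying to population shares instead:
  0.3×68.4 + 0.5×32.7 + 0.2×20.1 = 40.89%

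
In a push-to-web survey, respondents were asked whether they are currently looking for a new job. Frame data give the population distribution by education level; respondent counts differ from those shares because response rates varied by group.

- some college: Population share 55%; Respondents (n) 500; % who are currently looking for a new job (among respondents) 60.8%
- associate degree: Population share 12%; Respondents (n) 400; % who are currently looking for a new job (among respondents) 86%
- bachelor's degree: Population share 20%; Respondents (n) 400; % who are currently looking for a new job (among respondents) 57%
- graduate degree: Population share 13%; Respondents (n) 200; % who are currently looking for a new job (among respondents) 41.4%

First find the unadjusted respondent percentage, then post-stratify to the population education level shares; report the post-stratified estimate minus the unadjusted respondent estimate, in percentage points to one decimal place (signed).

-3.4 percentage points

Naive respondent-only estimate (weights = respondent counts):
  (500/1500)×60.8 + (400/1500)×86 + (400/1500)×57 + (200/1500)×41.4 = 63.92%
Post-stratifying to population shares instead:
  0.55×60.8 + 0.12×86 + 0.2×57 + 0.13×41.4 = 60.542%
Difference = 60.542 − 63.92 = -3.378 pp.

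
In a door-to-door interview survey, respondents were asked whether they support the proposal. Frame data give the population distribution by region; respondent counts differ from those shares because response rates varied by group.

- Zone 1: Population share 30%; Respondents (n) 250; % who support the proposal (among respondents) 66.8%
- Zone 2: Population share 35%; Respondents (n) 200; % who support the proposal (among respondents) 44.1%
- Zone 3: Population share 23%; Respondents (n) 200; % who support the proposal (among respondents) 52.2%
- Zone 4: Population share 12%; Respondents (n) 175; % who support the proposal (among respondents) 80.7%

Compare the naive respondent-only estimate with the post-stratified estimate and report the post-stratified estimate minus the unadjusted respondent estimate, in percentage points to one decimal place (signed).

-3.5 percentage points

Unadjusted (pooled respondent) estimate weights by respondent counts:
  (250/825)×66.8 + (200/825)×44.1 + (200/825)×52.2 + (175/825)×80.7 = 60.7061%
Reweighting by population region shares:
  0.3×66.8 + 0.35×44.1 + 0.23×52.2 + 0.12×80.7 = 57.165%
Difference = 57.165 − 60.7061 = -3.5411 pp.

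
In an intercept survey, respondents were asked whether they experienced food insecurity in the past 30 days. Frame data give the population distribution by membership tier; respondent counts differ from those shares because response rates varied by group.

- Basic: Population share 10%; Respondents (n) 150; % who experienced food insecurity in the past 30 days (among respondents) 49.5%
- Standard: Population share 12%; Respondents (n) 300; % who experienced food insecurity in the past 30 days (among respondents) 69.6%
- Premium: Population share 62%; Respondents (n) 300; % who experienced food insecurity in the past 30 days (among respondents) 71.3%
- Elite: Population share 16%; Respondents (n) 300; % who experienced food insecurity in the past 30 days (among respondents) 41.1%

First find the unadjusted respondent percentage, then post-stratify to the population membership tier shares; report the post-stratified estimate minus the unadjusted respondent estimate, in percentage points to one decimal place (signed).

+5.0 percentage points

Without adjustment, the pooled respondent share is:
  (150/1050)×49.5 + (300/1050)×69.6 + (300/1050)×71.3 + (300/1050)×41.1 = 59.0714%
Reweighting by population membership tier shares:
  0.1×49.5 + 0.12×69.6 + 0.62×71.3 + 0.16×41.1 = 64.084%
Difference = 64.084 − 59.0714 = 5.0126 pp.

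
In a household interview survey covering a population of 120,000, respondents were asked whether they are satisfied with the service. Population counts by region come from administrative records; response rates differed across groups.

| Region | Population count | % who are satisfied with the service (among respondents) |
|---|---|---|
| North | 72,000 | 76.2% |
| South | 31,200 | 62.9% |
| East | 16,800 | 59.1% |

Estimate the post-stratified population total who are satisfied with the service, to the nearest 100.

Estimated count per cell = population count × respondent percentage:
  North: 72,000 × 76.2% = 54,864
  South: 31,200 × 62.9% = 19624.8
  East: 16,800 × 59.1% = 9928.8
Estimated total = 84417.6 → 84,400.

84,400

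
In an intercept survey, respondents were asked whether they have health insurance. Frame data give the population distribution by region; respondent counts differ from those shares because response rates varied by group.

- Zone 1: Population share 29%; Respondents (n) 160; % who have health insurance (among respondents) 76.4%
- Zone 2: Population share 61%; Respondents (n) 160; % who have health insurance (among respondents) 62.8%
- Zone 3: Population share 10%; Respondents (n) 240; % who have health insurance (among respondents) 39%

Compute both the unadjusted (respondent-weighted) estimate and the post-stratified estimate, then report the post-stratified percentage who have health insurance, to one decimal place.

Without adjustment, the pooled respondent share is:
  (160/560)×76.4 + (160/560)×62.8 + (240/560)×39 = 56.4857%
Reweighting by population region shares:
  0.29×76.4 + 0.61×62.8 + 0.1×39 = 64.364%

64.4%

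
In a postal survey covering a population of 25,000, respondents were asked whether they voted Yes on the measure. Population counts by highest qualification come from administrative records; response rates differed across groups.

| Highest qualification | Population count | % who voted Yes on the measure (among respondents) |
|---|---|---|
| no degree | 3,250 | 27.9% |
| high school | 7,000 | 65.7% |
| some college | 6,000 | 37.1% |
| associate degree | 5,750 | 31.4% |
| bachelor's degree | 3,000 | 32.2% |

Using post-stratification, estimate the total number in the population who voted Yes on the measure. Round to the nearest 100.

Apply each group's respondent rate to its population count:
  no degree: 3,250 × 27.9% = 906.75
  high school: 7,000 × 65.7% = 4599
  some college: 6,000 × 37.1% = 2226
  associate degree: 5,750 × 31.4% = 1805.5
  bachelor's degree: 3,000 × 32.2% = 966
Estimated total = 10503.2 → 10,500.

10,500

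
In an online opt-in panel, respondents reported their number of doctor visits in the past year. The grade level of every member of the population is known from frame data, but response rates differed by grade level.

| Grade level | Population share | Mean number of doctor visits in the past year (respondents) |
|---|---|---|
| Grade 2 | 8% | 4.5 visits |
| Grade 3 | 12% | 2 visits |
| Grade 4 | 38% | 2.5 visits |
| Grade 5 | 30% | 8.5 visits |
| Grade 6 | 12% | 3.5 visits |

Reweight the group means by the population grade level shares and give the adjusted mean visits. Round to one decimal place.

Reweight to the known grade level distribution:
  Grade 2: 0.08 × 4.5 = 0.36
  Grade 3: 0.12 × 2 = 0.24
  Grade 4: 0.38 × 2.5 = 0.95
  Grade 5: 0.3 × 8.5 = 2.55
  Grade 6: 0.12 × 3.5 = 0.42
Post-stratified estimate = 4.52 → 4.5.

4.5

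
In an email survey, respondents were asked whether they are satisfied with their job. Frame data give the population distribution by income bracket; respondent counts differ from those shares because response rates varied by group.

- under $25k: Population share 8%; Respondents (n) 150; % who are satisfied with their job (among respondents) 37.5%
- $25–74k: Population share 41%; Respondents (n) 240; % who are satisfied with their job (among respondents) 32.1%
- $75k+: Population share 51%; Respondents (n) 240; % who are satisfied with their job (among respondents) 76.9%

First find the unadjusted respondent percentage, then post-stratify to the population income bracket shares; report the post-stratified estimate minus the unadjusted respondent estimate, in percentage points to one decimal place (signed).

Naive respondent-only estimate (weights = respondent counts):
  (150/630)×37.5 + (240/630)×32.1 + (240/630)×76.9 = 50.4524%
Post-stratifying to population shares instead:
  0.08×37.5 + 0.41×32.1 + 0.51×76.9 = 55.38%
Difference = 55.38 − 50.4524 = 4.9276 pp.

+4.9 percentage points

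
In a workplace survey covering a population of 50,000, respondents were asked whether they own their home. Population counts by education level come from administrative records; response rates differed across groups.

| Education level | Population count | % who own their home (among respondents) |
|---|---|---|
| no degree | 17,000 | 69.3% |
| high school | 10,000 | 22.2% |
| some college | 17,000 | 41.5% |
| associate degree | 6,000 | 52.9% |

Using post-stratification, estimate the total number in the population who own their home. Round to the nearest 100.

Apply each group's respondent rate to its population count:
  no degree: 17,000 × 69.3% = 11,781
  high school: 10,000 × 22.2% = 2220
  some college: 17,000 × 41.5% = 7055
  associate degree: 6,000 × 52.9% = 3174
Estimated total = 24,230 → 24,200.

24,200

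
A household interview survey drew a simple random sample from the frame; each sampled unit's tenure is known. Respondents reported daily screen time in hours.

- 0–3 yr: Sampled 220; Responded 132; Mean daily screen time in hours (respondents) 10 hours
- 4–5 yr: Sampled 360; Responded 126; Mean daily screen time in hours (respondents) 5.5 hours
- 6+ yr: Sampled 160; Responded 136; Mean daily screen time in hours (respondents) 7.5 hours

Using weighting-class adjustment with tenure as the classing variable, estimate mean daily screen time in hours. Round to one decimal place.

7.3

Response rates by class: 0–3 yr 132/220 = 60%, 4–5 yr 126/360 = 35%, 6+ yr 136/160 = 85%.
Each respondent's weight = sampled/responded in their class; summing within a class gives n_sampled, so:
  0–3 yr: 220 × 10 = 2200
  4–5 yr: 360 × 5.5 = 1980
  6+ yr: 160 × 7.5 = 1200
Adjusted estimate = 5380 / 740 = 7.27027 → 7.3.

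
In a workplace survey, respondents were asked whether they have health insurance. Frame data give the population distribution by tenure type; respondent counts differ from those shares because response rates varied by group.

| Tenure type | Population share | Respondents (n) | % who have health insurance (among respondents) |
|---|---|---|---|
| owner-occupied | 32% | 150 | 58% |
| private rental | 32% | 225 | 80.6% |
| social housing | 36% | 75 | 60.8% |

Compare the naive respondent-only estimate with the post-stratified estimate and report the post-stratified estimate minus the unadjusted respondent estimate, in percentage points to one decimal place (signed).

-3.5 percentage points

Naive respondent-only estimate (weights = respondent counts):
  (150/450)×58 + (225/450)×80.6 + (75/450)×60.8 = 69.7667%
Post-stratified estimate weights by population shares:
  0.32×58 + 0.32×80.6 + 0.36×60.8 = 66.24%
Difference = 66.24 − 69.7667 = -3.5267 pp.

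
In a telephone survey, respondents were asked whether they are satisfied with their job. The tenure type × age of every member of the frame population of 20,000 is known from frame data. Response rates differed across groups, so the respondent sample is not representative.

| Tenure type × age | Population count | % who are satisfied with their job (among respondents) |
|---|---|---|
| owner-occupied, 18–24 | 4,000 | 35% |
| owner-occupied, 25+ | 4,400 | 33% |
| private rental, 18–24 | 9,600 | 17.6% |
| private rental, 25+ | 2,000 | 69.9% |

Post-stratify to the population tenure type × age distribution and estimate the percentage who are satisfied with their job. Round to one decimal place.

Each cell contributes population-share × respondent value:
  owner-occupied, 18–24: (4,000/20,000) × 35 = 7
  owner-occupied, 25+: (4,400/20,000) × 33 = 7.26
  private rental, 18–24: (9,600/20,000) × 17.6 = 8.448
  private rental, 25+: (2,000/20,000) × 69.9 = 6.99
Post-stratified estimate = 29.698 → 29.7%.

29.7%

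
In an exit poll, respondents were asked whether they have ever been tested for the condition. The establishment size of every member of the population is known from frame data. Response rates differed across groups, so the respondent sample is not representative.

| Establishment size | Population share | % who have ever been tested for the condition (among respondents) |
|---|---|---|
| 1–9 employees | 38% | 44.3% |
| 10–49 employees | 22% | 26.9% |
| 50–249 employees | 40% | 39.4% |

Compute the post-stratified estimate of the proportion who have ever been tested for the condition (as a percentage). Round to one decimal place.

38.5%

Reweight to the known establishment size distribution:
  1–9 employees: 0.38 × 44.3 = 16.834
  10–49 employees: 0.22 × 26.9 = 5.918
  50–249 employees: 0.4 × 39.4 = 15.76
Post-stratified estimate = 38.512 → 38.5%.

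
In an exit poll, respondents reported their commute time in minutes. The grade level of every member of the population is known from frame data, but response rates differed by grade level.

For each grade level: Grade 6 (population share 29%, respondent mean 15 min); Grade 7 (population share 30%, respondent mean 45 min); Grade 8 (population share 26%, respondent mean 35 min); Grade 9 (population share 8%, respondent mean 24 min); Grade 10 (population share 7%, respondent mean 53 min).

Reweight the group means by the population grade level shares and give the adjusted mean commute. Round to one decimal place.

Post-stratification weights by population share, not respondent share:
  Grade 6: 0.29 × 15 = 4.35
  Grade 7: 0.3 × 45 = 13.5
  Grade 8: 0.26 × 35 = 9.1
  Grade 9: 0.08 × 24 = 1.92
  Grade 10: 0.07 × 53 = 3.71
Post-stratified estimate = 32.58 → 32.6.

32.6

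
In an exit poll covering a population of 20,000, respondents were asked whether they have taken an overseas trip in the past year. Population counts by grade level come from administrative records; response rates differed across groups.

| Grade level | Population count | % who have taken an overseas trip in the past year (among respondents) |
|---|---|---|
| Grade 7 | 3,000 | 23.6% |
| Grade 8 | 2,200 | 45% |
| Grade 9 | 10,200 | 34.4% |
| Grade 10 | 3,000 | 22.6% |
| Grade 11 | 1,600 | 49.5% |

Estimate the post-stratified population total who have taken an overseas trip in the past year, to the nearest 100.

6,700

Apply each group's respondent rate to its population count:
  Grade 7: 3,000 × 23.6% = 708
  Grade 8: 2,200 × 45% = 990
  Grade 9: 10,200 × 34.4% = 3508.8
  Grade 10: 3,000 × 22.6% = 678
  Grade 11: 1,600 × 49.5% = 792
Estimated total = 6676.8 → 6,700.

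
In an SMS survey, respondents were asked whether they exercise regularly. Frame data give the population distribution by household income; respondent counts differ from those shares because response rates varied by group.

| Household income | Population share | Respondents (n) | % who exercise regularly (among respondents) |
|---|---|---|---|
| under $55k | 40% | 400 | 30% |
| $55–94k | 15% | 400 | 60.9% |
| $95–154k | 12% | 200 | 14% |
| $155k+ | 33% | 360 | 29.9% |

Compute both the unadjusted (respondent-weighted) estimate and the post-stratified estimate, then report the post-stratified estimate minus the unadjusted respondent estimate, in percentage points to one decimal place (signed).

-4.0 percentage points

Unadjusted (pooled respondent) estimate weights by respondent counts:
  (400/1360)×30 + (400/1360)×60.9 + (200/1360)×14 + (360/1360)×29.9 = 36.7088%
Post-stratified estimate weights by population shares:
  0.4×30 + 0.15×60.9 + 0.12×14 + 0.33×29.9 = 32.682%
Difference = 32.682 − 36.7088 = -4.0268 pp.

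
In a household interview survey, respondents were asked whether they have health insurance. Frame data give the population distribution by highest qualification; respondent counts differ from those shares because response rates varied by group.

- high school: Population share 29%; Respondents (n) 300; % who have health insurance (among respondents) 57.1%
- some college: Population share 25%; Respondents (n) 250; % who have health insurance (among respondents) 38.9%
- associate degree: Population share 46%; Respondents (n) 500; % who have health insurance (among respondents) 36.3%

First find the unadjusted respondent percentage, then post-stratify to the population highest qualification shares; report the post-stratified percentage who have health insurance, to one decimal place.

43.0%

Naive respondent-only estimate (weights = respondent counts):
  (300/1050)×57.1 + (250/1050)×38.9 + (500/1050)×36.3 = 42.8619%
Post-stratified estimate weights by population shares:
  0.29×57.1 + 0.25×38.9 + 0.46×36.3 = 42.982%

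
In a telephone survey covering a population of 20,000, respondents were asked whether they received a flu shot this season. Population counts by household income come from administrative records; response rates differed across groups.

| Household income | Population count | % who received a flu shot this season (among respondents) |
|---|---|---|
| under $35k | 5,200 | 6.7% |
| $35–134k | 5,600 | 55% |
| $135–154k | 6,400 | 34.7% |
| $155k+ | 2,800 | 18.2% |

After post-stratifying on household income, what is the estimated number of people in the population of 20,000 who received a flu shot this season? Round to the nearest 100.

Estimated count per cell = population count × respondent percentage:
  under $35k: 5,200 × 6.7% = 348.4
  $35–134k: 5,600 × 55% = 3080
  $135–154k: 6,400 × 34.7% = 2220.8
  $155k+: 2,800 × 18.2% = 509.6
Estimated total = 6158.8 → 6,200.

6,200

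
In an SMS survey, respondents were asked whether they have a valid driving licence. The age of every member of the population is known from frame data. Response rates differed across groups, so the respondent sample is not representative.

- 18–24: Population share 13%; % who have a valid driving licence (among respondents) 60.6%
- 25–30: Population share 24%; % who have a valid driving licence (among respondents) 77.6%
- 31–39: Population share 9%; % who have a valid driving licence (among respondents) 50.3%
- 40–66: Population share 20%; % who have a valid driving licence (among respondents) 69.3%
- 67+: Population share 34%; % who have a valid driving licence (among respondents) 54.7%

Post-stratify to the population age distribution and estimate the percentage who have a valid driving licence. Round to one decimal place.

63.5%

Post-stratification weights by population share, not respondent share:
  18–24: 0.13 × 60.6 = 7.878
  25–30: 0.24 × 77.6 = 18.624
  31–39: 0.09 × 50.3 = 4.527
  40–66: 0.2 × 69.3 = 13.86
  67+: 0.34 × 54.7 = 18.598
Post-stratified estimate = 63.487 → 63.5%.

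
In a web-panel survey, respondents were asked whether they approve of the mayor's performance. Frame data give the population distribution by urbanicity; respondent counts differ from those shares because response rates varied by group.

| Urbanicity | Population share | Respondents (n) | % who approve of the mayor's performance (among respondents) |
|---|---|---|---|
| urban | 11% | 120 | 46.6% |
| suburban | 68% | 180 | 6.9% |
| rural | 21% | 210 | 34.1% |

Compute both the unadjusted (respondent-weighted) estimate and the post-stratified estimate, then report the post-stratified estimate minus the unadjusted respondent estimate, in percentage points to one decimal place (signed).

Unadjusted (pooled respondent) estimate weights by respondent counts:
  (120/510)×46.6 + (180/510)×6.9 + (210/510)×34.1 = 27.4412%
Reweighting by population urbanicity shares:
  0.11×46.6 + 0.68×6.9 + 0.21×34.1 = 16.979%
Difference = 16.979 − 27.4412 = -10.4622 pp.

-10.5 percentage points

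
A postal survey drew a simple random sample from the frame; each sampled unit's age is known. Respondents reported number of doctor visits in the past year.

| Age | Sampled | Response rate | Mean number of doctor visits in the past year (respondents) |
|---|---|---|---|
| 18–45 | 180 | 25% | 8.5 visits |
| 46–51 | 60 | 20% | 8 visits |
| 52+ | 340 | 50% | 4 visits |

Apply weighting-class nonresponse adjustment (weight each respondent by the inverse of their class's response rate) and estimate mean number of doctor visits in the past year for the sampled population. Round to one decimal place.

With weight = n_sampled/n_responded per class, the weighted class total is n_sampled:
  18–45: 180 × 8.5 = 1530
  46–51: 60 × 8 = 480
  52+: 340 × 4 = 1360
Adjusted estimate = 3370 / 580 = 5.81034 → 5.8.

5.8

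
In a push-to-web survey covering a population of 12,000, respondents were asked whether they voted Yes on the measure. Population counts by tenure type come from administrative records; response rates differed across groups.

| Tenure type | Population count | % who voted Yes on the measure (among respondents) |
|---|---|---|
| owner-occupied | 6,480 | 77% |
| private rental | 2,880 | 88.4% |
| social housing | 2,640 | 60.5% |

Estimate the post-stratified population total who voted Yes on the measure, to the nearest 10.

Estimated count per cell = population count × respondent percentage:
  owner-occupied: 6,480 × 77% = 4989.6
  private rental: 2,880 × 88.4% = 2545.92
  social housing: 2,640 × 60.5% = 1597.2
Estimated total = 9132.72 → 9,130.

9,130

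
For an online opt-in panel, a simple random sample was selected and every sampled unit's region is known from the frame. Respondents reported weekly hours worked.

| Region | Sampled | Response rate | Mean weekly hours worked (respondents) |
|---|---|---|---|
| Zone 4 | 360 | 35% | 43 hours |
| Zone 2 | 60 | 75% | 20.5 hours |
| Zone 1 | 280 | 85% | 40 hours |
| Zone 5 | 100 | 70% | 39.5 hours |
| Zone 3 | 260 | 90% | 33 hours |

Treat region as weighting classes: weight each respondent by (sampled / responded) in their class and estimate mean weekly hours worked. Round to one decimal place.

Weighting each respondent by the inverse class response rate inflates each class back to its sampled size, so the class weight is n_sampled:
  Zone 4: 360 × 43 = 15,480
  Zone 2: 60 × 20.5 = 1230
  Zone 1: 280 × 40 = 11,200
  Zone 5: 100 × 39.5 = 3950
  Zone 3: 260 × 33 = 8580
Adjusted estimate = 40,440 / 1,060 = 38.1509 → 38.2.

38.2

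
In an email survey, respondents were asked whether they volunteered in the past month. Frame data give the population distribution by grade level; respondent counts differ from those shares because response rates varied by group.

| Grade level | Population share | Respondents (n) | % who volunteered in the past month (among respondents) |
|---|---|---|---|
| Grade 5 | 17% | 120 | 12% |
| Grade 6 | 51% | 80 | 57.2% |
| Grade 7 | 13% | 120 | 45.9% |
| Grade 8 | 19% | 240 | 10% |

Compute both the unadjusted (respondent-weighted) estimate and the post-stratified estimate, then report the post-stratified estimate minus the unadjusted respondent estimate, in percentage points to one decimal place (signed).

+14.2 percentage points

Unadjusted (pooled respondent) estimate weights by respondent counts:
  (120/560)×12 + (80/560)×57.2 + (120/560)×45.9 + (240/560)×10 = 24.8643%
Reweighting by population grade level shares:
  0.17×12 + 0.51×57.2 + 0.13×45.9 + 0.19×10 = 39.079%
Difference = 39.079 − 24.8643 = 14.2147 pp.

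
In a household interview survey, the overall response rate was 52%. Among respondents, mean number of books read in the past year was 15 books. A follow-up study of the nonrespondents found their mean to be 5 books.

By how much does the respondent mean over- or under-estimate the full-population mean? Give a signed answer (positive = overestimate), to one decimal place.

Nonresponse fraction = 1 − 0.52 = 0.48.
Bias = (nonresponse fraction) × (respondent mean − nonrespondent mean)
     = 0.48 × (15 − 5) = 0.48 × 10 = 4.8.

+4.8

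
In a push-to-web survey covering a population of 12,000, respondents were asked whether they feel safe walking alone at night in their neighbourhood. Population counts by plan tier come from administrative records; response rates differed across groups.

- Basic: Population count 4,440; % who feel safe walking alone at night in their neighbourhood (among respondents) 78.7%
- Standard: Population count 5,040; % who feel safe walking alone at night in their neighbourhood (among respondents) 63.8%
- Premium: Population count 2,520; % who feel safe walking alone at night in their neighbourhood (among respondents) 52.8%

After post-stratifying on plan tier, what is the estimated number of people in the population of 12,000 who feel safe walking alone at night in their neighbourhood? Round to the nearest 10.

8,040

Each cell contributes its population count × the respondent rate:
  Basic: 4,440 × 78.7% = 3494.28
  Standard: 5,040 × 63.8% = 3215.52
  Premium: 2,520 × 52.8% = 1330.56
Estimated total = 8040.36 → 8,040.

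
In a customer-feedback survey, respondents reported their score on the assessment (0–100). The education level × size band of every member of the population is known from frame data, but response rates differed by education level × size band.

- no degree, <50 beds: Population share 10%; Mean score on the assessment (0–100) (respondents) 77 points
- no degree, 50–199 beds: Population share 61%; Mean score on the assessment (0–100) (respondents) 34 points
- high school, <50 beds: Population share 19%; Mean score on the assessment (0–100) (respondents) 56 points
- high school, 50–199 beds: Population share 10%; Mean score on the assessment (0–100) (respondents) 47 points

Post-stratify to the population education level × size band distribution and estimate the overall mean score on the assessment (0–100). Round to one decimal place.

Post-stratification weights by population share, not respondent share:
  no degree, <50 beds: 0.1 × 77 = 7.7
  no degree, 50–199 beds: 0.61 × 34 = 20.74
  high school, <50 beds: 0.19 × 56 = 10.64
  high school, 50–199 beds: 0.1 × 47 = 4.7
Post-stratified estimate = 43.78 → 43.8.

43.8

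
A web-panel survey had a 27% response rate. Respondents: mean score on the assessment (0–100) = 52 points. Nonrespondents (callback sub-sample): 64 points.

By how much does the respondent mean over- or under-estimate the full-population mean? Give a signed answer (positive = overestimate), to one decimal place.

-8.8

Nonresponse fraction = 1 − 0.27 = 0.73.
Bias = (nonresponse fraction) × (respondent mean − nonrespondent mean)
     = 0.73 × (52 − 64) = 0.73 × -12 = -8.76.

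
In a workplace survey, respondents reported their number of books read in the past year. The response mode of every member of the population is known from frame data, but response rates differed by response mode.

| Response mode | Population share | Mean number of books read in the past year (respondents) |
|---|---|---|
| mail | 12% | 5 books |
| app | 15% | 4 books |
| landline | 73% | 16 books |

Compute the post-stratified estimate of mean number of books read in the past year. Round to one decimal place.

12.9

Post-stratification weights by population share, not respondent share:
  mail: 0.12 × 5 = 0.6
  app: 0.15 × 4 = 0.6
  landline: 0.73 × 16 = 11.68
Post-stratified estimate = 12.88 → 12.9.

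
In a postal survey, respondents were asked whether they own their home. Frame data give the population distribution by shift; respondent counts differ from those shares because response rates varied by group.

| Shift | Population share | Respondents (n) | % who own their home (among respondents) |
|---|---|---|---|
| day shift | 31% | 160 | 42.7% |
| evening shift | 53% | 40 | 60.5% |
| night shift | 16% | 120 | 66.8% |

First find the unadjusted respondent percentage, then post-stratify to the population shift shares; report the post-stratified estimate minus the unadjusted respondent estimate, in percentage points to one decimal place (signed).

+2.0 percentage points

Unadjusted (pooled respondent) estimate weights by respondent counts:
  (160/320)×42.7 + (40/320)×60.5 + (120/320)×66.8 = 53.9625%
Post-stratified estimate weights by population shares:
  0.31×42.7 + 0.53×60.5 + 0.16×66.8 = 55.99%
Difference = 55.99 − 53.9625 = 2.0275 pp.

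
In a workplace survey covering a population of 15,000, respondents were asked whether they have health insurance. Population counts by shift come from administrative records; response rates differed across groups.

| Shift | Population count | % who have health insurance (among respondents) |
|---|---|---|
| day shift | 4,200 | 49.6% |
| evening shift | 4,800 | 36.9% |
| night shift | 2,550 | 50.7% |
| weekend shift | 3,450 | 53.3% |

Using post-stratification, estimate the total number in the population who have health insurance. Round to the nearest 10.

Estimated count per cell = population count × respondent percentage:
  day shift: 4,200 × 49.6% = 2083.2
  evening shift: 4,800 × 36.9% = 1771.2
  night shift: 2,550 × 50.7% = 1292.85
  weekend shift: 3,450 × 53.3% = 1838.85
Estimated total = 6986.1 → 6,990.

6,990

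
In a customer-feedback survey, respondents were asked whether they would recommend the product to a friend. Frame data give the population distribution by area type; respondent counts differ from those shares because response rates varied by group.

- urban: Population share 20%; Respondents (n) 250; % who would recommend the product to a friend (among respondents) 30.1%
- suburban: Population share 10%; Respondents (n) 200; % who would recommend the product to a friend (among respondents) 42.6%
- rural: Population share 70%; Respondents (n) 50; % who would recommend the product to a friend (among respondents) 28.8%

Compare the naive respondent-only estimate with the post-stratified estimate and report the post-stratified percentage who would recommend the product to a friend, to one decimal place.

Naive respondent-only estimate (weights = respondent counts):
  (250/500)×30.1 + (200/500)×42.6 + (50/500)×28.8 = 34.97%
Post-stratifying to population shares instead:
  0.2×30.1 + 0.1×42.6 + 0.7×28.8 = 30.44%

30.4%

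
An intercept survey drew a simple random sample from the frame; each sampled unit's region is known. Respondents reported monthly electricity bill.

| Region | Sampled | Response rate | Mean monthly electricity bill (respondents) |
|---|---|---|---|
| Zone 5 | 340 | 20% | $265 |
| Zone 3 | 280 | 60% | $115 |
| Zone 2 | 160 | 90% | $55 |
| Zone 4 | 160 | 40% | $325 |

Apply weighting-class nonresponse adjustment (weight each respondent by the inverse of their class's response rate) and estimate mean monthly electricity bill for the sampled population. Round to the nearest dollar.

Each respondent's weight = sampled/responded in their class; summing within a class gives n_sampled, so:
  Zone 5: 340 × 265 = 90,100
  Zone 3: 280 × 115 = 32,200
  Zone 2: 160 × 55 = 8800
  Zone 4: 160 × 325 = 52,000
Adjusted estimate = 183,100 / 940 = 194.787 → $195.

$195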